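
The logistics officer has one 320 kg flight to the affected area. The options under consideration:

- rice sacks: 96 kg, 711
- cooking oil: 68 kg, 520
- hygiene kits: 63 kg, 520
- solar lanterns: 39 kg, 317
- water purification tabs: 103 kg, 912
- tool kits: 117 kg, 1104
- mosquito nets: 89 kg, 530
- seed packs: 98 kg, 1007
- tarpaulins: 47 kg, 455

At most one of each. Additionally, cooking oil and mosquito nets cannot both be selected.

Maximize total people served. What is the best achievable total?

A density-first pass picks solar lanterns + tool kits + seed packs + tarpaulins — 2883 at 301 kg.
Replace solar lanterns and tarpaulins with water purification tabs: the trade gains 140 net, giving 3023 at 318 kg.
Runner-up hygiene kits + solar lanterns + tool kits + seed packs tops out at 2948.

3023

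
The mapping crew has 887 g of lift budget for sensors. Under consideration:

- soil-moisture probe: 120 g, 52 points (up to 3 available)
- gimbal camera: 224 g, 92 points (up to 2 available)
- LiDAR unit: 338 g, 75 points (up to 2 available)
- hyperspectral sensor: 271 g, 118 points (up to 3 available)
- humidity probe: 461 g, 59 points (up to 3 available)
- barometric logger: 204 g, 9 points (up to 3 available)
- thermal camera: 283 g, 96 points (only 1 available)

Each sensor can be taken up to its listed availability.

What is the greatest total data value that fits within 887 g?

380

By data value per g: hyperspectral sensor 0.44, soil-moisture probe 0.43, gimbal camera 0.41, thermal camera 0.34 lead.
The ratio heuristic lands on 3×hyperspectral sensor (354) but leaves 74 g idle.
Replace hyperspectral sensor with soil-moisture probe + gimbal camera: the trade gains 26 net, giving 380 at 886 g.
No other feasible combination exceeds 380.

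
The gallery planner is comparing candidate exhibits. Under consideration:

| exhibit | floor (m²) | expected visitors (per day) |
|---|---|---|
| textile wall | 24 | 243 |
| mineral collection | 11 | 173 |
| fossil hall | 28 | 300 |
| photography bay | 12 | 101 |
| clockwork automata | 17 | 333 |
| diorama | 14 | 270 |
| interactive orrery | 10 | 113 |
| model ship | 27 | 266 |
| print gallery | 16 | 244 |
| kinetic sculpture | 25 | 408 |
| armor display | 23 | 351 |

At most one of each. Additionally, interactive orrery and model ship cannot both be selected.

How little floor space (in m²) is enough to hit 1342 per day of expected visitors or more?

Look for the lowest-floor combination reaching 1342.
clockwork automata + diorama + kinetic sculpture + armor display reaches 1362 using 79 m².
Any bundle with less than 79 m² falls short of 1342.

79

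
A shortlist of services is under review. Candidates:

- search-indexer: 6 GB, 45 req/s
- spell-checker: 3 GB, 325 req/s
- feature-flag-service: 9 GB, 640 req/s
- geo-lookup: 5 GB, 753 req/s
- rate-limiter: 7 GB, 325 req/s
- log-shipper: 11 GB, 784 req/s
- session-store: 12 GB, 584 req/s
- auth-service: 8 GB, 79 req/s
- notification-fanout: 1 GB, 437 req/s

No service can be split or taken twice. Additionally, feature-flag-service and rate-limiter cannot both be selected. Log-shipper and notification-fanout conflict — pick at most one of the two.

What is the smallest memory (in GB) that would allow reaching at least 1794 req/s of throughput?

15

Minimise GB subject to total throughput ≥ 1794.
feature-flag-service + geo-lookup + notification-fanout: 1830 throughput at 15 GB.
Any bundle with less than 15 GB falls short of 1794.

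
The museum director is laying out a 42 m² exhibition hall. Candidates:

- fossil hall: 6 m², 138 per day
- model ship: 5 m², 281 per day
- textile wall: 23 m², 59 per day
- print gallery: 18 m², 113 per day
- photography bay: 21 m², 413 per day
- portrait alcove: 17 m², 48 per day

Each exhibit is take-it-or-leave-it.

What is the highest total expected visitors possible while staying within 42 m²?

Fossil hall + model ship + photography bay uses 32 of the 42 m² and totals 832.
The spare 10 m² is too small for any remaining exhibit, and no exchange beats 832.

832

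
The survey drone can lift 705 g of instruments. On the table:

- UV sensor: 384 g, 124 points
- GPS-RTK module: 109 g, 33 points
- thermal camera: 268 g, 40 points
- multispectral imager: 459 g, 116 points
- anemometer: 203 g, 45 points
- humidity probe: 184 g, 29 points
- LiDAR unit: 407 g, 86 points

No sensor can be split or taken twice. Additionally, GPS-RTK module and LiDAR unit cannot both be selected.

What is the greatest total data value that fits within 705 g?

Density check — UV sensor 0.32, GPS-RTK module 0.30, multispectral imager 0.25, anemometer 0.22 are the best per g.
Taking UV sensor + GPS-RTK module + anemometer: 696 g used, 202 in data value.

202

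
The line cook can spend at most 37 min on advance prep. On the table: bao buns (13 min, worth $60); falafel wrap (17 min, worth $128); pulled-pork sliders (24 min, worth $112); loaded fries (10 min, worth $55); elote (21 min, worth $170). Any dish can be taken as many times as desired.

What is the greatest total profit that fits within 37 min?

256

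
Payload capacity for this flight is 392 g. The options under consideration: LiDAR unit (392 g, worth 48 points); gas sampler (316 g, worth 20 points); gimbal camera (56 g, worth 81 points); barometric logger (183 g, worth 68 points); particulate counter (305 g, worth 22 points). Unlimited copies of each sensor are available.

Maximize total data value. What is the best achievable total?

Taking 7×gimbal camera: 392 g used, 567 in data value.
No other feasible combination exceeds 567.

567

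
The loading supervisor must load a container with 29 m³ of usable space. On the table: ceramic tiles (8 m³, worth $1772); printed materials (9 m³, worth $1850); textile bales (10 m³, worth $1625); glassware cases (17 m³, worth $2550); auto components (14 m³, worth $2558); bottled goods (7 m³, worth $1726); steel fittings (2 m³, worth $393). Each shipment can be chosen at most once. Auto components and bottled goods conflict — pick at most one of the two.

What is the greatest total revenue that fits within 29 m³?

5741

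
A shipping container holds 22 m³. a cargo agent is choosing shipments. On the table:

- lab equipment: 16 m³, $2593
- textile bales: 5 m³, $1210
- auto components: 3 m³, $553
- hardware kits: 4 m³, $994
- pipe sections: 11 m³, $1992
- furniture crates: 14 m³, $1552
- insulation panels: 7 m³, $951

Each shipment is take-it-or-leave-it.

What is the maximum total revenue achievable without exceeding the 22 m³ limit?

4196

Greedy by ratio would take textile bales + auto components + hardware kits + insulation panels: 19 m³ used, total 3708.
Dropping auto components and insulation panels frees 10 m³; slotting in pipe sections (11 m³) lifts the total to 4196 at 20 m³.
Nothing else within 22 m³ beats 4196.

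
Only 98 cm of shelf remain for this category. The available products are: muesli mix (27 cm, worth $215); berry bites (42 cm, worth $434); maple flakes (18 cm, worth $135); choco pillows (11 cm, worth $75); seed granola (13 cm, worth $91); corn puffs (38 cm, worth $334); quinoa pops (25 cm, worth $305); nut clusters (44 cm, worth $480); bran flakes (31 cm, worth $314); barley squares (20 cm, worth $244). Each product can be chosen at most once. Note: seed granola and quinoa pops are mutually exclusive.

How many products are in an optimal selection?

4

The maximum weekly sales within 98 cm is 1058.
One optimal bundle: berry bites + choco pillows + quinoa pops + barley squares (98 cm).
Every optimal selection uses 4 products.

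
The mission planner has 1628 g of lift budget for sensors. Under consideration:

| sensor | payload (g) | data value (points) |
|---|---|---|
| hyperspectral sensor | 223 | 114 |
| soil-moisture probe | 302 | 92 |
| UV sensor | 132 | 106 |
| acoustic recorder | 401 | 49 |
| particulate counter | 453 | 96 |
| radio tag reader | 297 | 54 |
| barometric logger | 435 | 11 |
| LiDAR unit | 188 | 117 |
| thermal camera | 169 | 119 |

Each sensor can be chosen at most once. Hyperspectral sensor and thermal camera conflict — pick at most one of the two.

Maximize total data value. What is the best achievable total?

584

By data value per g: UV sensor 0.80, thermal camera 0.70, LiDAR unit 0.62 lead.
Soil-moisture probe + UV sensor + particulate counter + radio tag reader + LiDAR unit + thermal camera uses 1541 of the 1628 g and totals 584.
Next best is hyperspectral sensor + soil-moisture probe + UV sensor + particulate counter + radio tag reader + LiDAR unit at 579 (1595 g) — short by 5.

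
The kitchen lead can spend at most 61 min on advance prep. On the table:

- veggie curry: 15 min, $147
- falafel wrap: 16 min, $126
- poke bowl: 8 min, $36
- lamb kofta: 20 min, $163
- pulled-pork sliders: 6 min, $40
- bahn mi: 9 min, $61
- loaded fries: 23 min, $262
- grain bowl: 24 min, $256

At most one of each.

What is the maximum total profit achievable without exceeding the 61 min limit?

594

The ratio heuristic lands on bahn mi + loaded fries + grain bowl (579) but leaves 5 min idle.
Dropping bahn mi frees 9 min; slotting in poke bowl + pulled-pork sliders (14 min) lifts the total to 594 at 61 min.
An exhaustive check of the 256 subsets confirms 594.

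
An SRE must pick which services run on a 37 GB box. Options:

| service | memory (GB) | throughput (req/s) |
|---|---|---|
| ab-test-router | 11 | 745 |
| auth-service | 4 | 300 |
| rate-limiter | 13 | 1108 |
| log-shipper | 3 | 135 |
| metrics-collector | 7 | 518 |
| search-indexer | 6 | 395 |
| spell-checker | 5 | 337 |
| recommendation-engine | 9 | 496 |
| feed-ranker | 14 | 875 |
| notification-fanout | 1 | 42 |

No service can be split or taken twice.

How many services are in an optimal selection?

4

Best achievable throughput is 2766.
ab-test-router + rate-limiter + metrics-collector + search-indexer hits 2766 at 37 GB.
All optima have 4 services.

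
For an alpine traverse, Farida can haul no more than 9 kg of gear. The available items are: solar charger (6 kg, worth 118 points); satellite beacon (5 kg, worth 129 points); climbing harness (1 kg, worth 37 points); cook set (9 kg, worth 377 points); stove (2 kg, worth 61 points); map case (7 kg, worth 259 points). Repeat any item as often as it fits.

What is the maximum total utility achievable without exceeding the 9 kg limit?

Best packing: cook set — 9 kg, 377 total.
That's the maximum — no swap from here does better than 377.

377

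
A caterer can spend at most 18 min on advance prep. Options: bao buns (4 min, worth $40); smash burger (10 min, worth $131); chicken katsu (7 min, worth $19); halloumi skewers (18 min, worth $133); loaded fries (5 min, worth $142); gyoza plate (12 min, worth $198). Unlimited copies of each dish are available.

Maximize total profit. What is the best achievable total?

Ranking by ratio (profit/min): loaded fries 28.40, gyoza plate 16.50, smash burger 13.10, bao buns 10.00.
Taking 3×loaded fries: 15 min used, 426 in profit.
Nothing else within 18 min beats 426.

426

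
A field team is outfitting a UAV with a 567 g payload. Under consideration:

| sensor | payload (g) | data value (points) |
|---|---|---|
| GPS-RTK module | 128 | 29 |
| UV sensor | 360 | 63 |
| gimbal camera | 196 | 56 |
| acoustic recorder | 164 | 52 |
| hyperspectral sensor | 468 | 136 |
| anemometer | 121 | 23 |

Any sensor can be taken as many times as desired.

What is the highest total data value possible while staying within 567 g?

164

Taking the top-ratio sensors first gives 3×acoustic recorder for 156 (492 g).
The 328 g tied up in 2×acoustic recorder is better spent on 2×gimbal camera — total rises to 164 (556 g).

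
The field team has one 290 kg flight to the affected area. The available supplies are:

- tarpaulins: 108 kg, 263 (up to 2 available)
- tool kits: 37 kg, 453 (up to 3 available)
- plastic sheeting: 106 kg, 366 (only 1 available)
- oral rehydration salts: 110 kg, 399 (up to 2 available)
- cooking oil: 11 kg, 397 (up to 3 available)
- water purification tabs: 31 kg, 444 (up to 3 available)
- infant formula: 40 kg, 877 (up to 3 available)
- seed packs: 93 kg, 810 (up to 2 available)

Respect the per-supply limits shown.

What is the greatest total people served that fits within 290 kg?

5616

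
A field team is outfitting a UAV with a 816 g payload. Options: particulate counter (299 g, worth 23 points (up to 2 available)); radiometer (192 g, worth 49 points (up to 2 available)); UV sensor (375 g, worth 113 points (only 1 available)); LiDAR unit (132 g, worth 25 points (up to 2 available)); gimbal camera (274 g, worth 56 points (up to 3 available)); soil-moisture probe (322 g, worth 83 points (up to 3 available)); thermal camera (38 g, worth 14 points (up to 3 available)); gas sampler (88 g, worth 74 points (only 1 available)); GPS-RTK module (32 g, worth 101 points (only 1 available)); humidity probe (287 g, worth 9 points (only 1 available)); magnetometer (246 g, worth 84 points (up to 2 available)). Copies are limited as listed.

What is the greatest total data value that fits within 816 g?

A density-first pass picks 3×thermal camera + gas sampler + GPS-RTK module + 2×magnetometer — 385 at 726 g.
The 114 g tied up in 3×thermal camera is better spent on radiometer — total rises to 392 (804 g).

392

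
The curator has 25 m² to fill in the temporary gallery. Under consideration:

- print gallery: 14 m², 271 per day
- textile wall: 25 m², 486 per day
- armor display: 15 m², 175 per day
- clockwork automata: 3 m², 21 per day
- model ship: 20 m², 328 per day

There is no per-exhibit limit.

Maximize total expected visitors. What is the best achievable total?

By expected visitors per m²: textile wall 19.44, print gallery 19.36, model ship 16.40, armor display 11.67 lead.
Textile wall uses 25 of the 25 m² and totals 486.
Every other selection either busts 25 m² or fails to beat 486.

486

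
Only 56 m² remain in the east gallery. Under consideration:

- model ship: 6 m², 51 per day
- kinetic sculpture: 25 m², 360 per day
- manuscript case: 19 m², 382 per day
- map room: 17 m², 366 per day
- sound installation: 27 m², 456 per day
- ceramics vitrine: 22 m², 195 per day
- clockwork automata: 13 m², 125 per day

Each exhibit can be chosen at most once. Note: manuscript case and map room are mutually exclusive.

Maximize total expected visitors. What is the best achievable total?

Best packing: model ship + manuscript case + sound installation — 52 m², 889 total.

889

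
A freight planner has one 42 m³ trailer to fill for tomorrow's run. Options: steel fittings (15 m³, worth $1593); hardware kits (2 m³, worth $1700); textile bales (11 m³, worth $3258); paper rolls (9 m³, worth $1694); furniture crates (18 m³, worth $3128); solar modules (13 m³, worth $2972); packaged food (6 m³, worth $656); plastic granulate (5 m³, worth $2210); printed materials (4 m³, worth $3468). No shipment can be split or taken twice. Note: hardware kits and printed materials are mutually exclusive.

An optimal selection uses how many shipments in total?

5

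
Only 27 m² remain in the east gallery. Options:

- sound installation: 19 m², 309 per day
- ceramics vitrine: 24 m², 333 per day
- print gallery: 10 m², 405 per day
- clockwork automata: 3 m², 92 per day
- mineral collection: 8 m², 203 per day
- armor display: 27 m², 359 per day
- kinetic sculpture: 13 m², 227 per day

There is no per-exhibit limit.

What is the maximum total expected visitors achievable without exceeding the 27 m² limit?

By expected visitors per m²: print gallery 40.50, clockwork automata 30.67, mineral collection 25.38, kinetic sculpture 17.46 lead.
The ratio ordering already packs tightly: 2×print gallery + 2×clockwork automata, 26 m², 994.
The spare 1 m² is too small for any remaining exhibit, and no exchange beats 994.

994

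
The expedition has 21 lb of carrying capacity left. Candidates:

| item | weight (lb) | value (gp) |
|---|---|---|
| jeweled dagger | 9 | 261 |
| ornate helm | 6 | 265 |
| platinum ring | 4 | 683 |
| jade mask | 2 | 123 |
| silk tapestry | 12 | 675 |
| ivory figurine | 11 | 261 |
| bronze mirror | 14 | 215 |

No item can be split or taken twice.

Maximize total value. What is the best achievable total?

Density check — platinum ring 170.75, jade mask 61.50, silk tapestry 56.25 are the best per lb.
Taking platinum ring + jade mask + silk tapestry: 18 lb used, 1481 in value.

1481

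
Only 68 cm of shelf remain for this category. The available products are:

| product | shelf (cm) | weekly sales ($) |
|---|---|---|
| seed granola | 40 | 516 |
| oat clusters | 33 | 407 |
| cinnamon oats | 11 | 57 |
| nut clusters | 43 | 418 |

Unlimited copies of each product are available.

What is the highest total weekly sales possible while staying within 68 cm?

814

The ratio heuristic lands on seed granola + 2×cinnamon oats (630) but leaves 6 cm idle.
Dropping seed granola and 2×cinnamon oats frees 62 cm; slotting in 2×oat clusters (66 cm) lifts the total to 814 at 66 cm.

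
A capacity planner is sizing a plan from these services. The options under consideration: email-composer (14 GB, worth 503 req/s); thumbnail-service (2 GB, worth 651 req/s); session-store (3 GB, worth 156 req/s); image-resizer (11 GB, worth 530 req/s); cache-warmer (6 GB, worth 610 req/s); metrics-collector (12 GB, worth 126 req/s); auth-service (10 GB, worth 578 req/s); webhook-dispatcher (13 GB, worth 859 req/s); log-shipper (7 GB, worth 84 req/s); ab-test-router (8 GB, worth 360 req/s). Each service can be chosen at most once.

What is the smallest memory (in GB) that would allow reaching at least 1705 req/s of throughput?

Need the lightest bundle worth ≥ 1705.
thumbnail-service + cache-warmer + auth-service reaches 1839 using 18 GB.
Any bundle with less than 18 GB falls short of 1705.

18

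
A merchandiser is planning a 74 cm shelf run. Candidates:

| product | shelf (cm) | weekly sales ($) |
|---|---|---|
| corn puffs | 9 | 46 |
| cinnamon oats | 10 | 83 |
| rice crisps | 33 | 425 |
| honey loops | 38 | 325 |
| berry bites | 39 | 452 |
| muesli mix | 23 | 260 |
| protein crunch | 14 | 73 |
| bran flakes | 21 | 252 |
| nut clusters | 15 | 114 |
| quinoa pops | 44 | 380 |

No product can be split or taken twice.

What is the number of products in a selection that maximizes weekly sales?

2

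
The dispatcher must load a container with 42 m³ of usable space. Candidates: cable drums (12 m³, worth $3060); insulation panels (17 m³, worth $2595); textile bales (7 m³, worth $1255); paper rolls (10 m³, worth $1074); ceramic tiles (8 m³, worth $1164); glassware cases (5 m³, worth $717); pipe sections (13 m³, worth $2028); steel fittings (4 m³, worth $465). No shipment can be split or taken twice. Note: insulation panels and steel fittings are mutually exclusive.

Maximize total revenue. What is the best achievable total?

Density check — cable drums 255.00, textile bales 179.29, pipe sections 156.00 are the best per m³.
A density-first pass picks cable drums + textile bales + ceramic tiles + pipe sections — 7507 at 40 m³.
Dropping textile bales and ceramic tiles frees 15 m³; slotting in insulation panels (17 m³) lifts the total to 7683 at 42 m³.
Every other selection either busts 42 m³ or breaks a pairing rule or fails to beat 7683.

7683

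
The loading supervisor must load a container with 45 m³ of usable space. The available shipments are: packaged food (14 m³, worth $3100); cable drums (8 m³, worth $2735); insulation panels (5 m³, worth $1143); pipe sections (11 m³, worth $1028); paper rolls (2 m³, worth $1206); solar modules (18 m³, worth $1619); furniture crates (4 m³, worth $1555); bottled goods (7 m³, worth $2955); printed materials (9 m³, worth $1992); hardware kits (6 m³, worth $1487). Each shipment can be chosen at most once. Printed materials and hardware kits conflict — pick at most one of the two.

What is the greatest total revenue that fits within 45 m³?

13543

Best packing: packaged food + cable drums + paper rolls + furniture crates + bottled goods + printed materials — 44 m³, 13543 total.
Every other selection either busts 45 m³ or breaks a pairing rule or fails to beat 13543.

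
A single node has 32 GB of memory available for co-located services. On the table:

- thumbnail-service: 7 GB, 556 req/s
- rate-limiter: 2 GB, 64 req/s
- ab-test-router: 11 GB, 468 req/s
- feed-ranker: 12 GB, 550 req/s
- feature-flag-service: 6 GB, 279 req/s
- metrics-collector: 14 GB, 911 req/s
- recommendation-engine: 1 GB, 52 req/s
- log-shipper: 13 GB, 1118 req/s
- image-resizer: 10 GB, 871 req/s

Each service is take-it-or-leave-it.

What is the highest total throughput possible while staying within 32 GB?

2609

Ranking by ratio (throughput/GB): image-resizer 87.10, log-shipper 86.00, thumbnail-service 79.43, metrics-collector 65.07.
Greedy by ratio would take thumbnail-service + recommendation-engine + log-shipper + image-resizer: 31 GB used, total 2597.
Replace recommendation-engine with rate-limiter: the trade gains 12 net, giving 2609 at 32 GB.
Runner-up thumbnail-service + recommendation-engine + log-shipper + image-resizer tops out at 2597.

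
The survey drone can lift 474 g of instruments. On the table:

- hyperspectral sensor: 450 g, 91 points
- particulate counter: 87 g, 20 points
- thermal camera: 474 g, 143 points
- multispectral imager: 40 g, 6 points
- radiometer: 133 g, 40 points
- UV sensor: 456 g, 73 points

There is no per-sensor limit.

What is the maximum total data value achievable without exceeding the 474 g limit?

Best packing: thermal camera — 474 g, 143 total.

143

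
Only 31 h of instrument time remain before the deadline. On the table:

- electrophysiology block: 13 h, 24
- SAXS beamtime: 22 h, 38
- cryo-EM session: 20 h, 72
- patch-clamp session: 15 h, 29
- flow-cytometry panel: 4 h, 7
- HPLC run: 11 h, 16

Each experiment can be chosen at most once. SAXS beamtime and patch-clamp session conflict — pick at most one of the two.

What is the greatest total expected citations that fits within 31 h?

88

By expected citations per h: cryo-EM session 3.60, patch-clamp session 1.93, electrophysiology block 1.85 lead.
Taking the top-ratio experiments first gives cryo-EM session + flow-cytometry panel for 79 (24 h).
Dropping flow-cytometry panel frees 4 h; slotting in HPLC run (11 h) lifts the total to 88 at 31 h.
Every other selection either busts 31 h or breaks a pairing rule or fails to beat 88.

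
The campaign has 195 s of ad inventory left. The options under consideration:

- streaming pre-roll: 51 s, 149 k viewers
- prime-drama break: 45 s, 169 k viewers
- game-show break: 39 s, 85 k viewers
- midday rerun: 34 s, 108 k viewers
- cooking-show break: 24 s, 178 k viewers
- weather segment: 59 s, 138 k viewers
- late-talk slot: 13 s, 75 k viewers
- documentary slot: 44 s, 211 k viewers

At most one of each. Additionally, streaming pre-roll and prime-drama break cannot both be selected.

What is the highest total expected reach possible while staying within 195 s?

Density check — cooking-show break 7.42, late-talk slot 5.77, documentary slot 4.80, prime-drama break 3.76 are the best per s.
Filling by ratio: prime-drama break + midday rerun + cooking-show break + late-talk slot + documentary slot for 741, with 35 s left unused.
The 34 s tied up in midday rerun is better spent on weather segment — total rises to 771 (185 s).
Runner-up prime-drama break + game-show break + midday rerun + cooking-show break + documentary slot tops out at 751.

771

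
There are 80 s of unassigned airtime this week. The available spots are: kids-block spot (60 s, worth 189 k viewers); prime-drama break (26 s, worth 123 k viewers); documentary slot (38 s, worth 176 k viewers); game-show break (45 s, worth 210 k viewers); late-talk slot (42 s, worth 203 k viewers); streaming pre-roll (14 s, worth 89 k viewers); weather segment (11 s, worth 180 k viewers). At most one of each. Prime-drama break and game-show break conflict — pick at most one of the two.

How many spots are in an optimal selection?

3

The maximum expected reach within 80 s is 506.
prime-drama break + late-talk slot + weather segment hits 506 at 79 s.
Any selection reaching 506 contains exactly 3 spots.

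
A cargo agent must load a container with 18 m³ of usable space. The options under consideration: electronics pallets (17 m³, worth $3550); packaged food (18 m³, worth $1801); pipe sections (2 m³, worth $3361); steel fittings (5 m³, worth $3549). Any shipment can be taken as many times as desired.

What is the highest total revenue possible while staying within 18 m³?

30249

Best packing: 9×pipe sections — 18 m³, 30249 total.
Nothing else within 18 m³ beats 30249.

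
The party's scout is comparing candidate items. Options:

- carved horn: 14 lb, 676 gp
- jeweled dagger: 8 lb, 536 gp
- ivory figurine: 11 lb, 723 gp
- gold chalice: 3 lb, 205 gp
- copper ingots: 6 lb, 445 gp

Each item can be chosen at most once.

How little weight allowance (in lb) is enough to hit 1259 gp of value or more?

Minimise lb subject to total value ≥ 1259.
jeweled dagger + ivory figurine: 1259 value at 19 lb.
Any bundle with less than 19 lb falls short of 1259.

19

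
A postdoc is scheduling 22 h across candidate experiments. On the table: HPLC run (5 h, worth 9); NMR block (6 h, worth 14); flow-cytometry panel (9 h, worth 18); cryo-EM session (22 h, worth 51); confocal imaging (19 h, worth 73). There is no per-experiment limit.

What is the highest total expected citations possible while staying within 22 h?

Confocal imaging uses 19 of the 22 h and totals 73.
The spare 3 h is too small for any remaining experiment, and no exchange beats 73.

73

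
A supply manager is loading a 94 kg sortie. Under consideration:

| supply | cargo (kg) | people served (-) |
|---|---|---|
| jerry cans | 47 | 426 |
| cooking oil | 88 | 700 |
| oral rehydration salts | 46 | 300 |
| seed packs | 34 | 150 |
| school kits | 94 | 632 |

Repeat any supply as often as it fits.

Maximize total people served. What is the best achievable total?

852

2×jerry cans uses 94 of the 94 kg and totals 852.
Every other selection either busts 94 kg or fails to beat 852.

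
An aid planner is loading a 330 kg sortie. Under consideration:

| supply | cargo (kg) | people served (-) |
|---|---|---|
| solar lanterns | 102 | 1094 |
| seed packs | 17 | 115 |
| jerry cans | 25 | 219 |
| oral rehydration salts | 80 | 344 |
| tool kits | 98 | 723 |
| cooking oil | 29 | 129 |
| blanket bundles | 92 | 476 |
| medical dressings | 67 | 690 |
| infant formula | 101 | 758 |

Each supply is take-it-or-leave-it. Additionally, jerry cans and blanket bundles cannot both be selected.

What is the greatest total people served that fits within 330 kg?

2890

Filling by ratio: solar lanterns + seed packs + jerry cans + medical dressings + infant formula for 2876, with 18 kg left unused.
Dropping seed packs frees 17 kg; slotting in cooking oil (29 kg) lifts the total to 2890 at 324 kg.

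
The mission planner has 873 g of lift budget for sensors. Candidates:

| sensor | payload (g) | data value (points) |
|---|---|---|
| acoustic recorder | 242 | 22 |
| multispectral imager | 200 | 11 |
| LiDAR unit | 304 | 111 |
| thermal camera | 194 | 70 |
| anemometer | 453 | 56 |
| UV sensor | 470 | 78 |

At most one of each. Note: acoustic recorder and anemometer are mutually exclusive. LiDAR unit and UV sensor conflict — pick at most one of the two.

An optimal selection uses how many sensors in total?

Best achievable data value is 203.
For example acoustic recorder + LiDAR unit + thermal camera achieves it, using 740 g.
All optima have 3 sensors.

3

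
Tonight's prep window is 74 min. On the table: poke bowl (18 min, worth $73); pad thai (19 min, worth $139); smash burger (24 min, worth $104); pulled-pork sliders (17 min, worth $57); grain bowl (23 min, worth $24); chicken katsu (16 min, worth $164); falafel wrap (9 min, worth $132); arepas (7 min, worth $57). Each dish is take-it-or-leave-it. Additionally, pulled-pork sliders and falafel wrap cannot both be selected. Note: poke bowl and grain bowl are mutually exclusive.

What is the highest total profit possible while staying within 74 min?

565

Best packing: poke bowl + pad thai + chicken katsu + falafel wrap + arepas — 69 min, 565 total.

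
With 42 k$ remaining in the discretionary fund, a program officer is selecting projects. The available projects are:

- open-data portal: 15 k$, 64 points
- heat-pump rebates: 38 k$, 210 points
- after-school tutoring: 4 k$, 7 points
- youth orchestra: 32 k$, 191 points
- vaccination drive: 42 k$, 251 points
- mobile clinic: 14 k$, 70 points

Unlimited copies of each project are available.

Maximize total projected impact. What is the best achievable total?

251

Density check — vaccination drive 5.98, youth orchestra 5.97, heat-pump rebates 5.53 are the best per k$.
Best packing: vaccination drive — 42 k$, 251 total.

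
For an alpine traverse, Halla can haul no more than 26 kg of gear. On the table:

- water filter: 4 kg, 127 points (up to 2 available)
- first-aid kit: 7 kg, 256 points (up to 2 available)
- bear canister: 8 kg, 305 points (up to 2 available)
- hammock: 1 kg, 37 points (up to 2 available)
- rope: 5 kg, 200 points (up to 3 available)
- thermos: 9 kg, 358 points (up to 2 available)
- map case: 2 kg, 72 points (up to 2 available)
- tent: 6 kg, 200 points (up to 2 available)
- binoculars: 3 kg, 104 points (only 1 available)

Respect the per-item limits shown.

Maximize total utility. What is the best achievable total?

1032

Ranking by ratio (utility/kg): rope 40.00, thermos 39.78, bear canister 38.12.
Taking 2×hammock + 3×rope + thermos: 26 kg used, 1032 in utility.
Every other selection either busts 26 kg or exceeds an availability limit or fails to beat 1032.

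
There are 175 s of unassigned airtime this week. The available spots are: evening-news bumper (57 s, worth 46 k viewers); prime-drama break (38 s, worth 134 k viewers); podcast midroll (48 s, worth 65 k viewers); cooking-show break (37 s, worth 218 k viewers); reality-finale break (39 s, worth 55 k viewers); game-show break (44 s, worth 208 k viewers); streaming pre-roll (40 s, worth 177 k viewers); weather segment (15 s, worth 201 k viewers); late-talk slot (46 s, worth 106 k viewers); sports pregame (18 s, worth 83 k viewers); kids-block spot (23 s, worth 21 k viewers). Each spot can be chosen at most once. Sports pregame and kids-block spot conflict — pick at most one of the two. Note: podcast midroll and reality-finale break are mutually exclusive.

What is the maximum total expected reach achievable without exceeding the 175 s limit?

The ratio heuristic lands on cooking-show break + game-show break + streaming pre-roll + weather segment + sports pregame (887) but leaves 21 s idle.
Dropping sports pregame frees 18 s; slotting in prime-drama break (38 s) lifts the total to 938 at 174 s.

938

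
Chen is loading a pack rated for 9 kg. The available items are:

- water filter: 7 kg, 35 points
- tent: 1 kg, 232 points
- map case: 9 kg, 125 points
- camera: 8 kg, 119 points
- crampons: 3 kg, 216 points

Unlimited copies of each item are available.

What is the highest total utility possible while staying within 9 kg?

2088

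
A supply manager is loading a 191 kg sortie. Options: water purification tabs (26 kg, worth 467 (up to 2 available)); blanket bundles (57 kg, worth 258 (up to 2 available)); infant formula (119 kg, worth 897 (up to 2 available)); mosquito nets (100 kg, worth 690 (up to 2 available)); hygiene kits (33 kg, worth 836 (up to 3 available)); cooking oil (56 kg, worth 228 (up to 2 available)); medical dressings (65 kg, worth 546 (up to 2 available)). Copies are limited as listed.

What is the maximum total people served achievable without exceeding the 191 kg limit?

3521

Greedy by ratio would take 2×water purification tabs + 3×hygiene kits: 151 kg used, total 3442.
The 26 kg tied up in water purification tabs is better spent on medical dressings — total rises to 3521 (190 kg).
The spare 1 kg is too small for any remaining supply, and no exchange beats 3521.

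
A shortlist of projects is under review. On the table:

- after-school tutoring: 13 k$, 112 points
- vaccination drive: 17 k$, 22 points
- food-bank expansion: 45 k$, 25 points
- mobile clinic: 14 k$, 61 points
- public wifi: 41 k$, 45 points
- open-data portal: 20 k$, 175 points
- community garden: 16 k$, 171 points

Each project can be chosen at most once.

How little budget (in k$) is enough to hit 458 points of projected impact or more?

49

Minimise k$ subject to total projected impact ≥ 458.
Taking after-school tutoring + open-data portal + community garden gives 458 (≥ 458) for 49 k$.
Any bundle with less than 49 k$ falls short of 458.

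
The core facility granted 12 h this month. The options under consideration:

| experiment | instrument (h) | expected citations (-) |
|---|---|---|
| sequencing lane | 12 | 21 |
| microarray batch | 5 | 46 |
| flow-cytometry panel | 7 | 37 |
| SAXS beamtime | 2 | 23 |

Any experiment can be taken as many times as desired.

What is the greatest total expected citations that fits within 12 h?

Best packing: 6×SAXS beamtime — 12 h, 138 total.

138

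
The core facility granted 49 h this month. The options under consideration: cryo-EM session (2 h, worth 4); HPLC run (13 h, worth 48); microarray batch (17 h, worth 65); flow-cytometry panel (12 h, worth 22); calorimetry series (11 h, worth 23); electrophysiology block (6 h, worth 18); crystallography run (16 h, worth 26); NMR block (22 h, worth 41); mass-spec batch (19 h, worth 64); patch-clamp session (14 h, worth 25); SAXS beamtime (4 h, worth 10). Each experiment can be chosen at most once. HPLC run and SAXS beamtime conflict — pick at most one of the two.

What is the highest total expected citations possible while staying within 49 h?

177

By expected citations per h: microarray batch 3.82, HPLC run 3.69, mass-spec batch 3.37, electrophysiology block 3.00 lead.
The ratio ordering already packs tightly: HPLC run + microarray batch + mass-spec batch, 49 h, 177.
Nothing else feasible within 49 h beats 177.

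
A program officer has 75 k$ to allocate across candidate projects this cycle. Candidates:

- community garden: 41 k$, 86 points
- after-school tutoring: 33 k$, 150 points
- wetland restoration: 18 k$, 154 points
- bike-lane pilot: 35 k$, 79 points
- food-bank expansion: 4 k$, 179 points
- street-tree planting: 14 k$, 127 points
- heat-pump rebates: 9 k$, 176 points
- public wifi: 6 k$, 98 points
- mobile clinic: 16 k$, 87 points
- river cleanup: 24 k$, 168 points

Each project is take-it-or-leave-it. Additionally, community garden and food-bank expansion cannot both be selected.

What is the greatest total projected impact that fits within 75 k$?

By projected impact per k$: food-bank expansion 44.75, heat-pump rebates 19.56, public wifi 16.33, street-tree planting 9.07 lead.
Taking wetland restoration + food-bank expansion + street-tree planting + heat-pump rebates + public wifi + river cleanup: 75 k$ used, 902 in projected impact.

902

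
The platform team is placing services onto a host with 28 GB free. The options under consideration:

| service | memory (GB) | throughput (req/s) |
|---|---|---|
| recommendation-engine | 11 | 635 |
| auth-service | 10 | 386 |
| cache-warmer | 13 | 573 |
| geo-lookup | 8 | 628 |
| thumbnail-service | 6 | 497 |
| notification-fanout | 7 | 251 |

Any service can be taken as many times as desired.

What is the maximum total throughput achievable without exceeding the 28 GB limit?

2250

Taking the top-ratio services first gives 4×thumbnail-service for 1988 (24 GB).
The 12 GB tied up in 2×thumbnail-service is better spent on 2×geo-lookup — total rises to 2250 (28 GB).
That's the maximum — no swap from here does better than 2250.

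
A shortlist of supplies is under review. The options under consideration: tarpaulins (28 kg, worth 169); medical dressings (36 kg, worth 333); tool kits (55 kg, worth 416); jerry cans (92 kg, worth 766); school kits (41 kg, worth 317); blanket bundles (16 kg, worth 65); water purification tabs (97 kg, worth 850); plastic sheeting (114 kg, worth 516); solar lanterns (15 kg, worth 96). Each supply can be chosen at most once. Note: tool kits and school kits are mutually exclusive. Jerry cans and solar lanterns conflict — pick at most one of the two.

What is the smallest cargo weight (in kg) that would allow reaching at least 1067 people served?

Need the lightest bundle worth ≥ 1067.
medical dressings + jerry cans: 1099 people served at 128 kg.
Below 128 kg the best achievable stays under 1067.

128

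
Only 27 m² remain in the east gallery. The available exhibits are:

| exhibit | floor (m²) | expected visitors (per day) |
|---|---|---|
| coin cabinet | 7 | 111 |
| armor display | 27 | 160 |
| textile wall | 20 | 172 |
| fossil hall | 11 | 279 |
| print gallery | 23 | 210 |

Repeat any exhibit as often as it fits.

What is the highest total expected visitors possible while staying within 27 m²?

By expected visitors per m²: fossil hall 25.36, coin cabinet 15.86, print gallery 9.13 lead.
Best packing: 2×fossil hall — 22 m², 558 total.

558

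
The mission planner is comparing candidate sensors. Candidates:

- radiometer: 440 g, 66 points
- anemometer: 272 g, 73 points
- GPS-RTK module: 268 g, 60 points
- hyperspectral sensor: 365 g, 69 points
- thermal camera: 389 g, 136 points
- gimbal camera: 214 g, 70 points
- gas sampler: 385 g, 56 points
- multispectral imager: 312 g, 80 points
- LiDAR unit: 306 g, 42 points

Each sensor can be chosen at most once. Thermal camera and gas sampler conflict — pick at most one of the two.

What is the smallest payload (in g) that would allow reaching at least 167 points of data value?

603

Look for the lowest-payload combination reaching 167.
thermal camera + gimbal camera: 206 data value at 603 g.
Any bundle with less than 603 g falls short of 167.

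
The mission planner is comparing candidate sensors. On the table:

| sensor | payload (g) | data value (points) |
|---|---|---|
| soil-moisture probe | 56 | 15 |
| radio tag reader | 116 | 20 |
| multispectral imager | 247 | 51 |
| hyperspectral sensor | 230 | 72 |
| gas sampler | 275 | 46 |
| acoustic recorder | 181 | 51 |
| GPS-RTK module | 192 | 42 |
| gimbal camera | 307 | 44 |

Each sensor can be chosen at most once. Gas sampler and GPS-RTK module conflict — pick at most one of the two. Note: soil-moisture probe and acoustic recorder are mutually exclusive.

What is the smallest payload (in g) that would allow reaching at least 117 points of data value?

Minimise g subject to total data value ≥ 117.
Taking hyperspectral sensor + acoustic recorder gives 123 (≥ 117) for 411 g.
Any bundle with less than 411 g falls short of 117.

411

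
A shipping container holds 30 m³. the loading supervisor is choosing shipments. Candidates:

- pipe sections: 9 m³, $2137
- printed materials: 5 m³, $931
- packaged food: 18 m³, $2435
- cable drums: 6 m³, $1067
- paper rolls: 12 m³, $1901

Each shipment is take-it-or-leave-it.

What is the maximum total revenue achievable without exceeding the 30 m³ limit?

The ratio heuristic lands on pipe sections + printed materials + cable drums (4135) but leaves 10 m³ idle.
Replace printed materials with paper rolls: the trade gains 970 net, giving 5105 at 27 m³.
Nothing else within 30 m³ beats 5105.

5105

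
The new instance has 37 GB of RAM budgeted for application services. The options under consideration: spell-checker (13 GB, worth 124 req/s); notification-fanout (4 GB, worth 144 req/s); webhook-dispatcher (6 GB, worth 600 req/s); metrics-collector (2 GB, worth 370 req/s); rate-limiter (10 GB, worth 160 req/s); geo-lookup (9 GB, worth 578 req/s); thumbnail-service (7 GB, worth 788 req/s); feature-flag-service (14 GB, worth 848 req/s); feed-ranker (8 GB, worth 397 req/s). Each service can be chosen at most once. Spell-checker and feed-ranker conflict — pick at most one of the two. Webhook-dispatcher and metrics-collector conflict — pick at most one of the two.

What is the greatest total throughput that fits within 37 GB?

Best packing: webhook-dispatcher + geo-lookup + thumbnail-service + feature-flag-service — 36 GB, 2814 total.

2814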